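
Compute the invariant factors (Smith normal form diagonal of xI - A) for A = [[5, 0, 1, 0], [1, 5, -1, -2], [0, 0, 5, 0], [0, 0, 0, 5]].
The Jordan structure of A has elementary divisors (x - 5)^3, (x - 5). Arranging the block sizes at each eigenvalue in decreasing order and taking row products gives the invariant factors.

Invariant factors (smallest first, each dividing the next): x - 5, (x - 5)^3.

Check: the last factor (x - 5)^3 is the minimal polynomial, and the product (x - 5)^4 is the characteristic polynomial.

x - 5, (x - 5)^3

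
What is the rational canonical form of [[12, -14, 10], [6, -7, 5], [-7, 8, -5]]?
R = [[0, 0, 0], [1, 0, -5], [0, 1, 0]]

The invariant factors of A (the non-unit diagonal entries of the Smith normal form of xI - A over ℚ[x]) are x(x^2 + 5), each dividing the next. The characteristic polynomial is their product, x(x^2 + 5).

The rational canonical form is the block-diagonal matrix of companion matrices C(f_i):
R = [[0, 0, 0], [1, 0, -5], [0, 1, 0]].

Note the characteristic polynomial does not split into linear factors over ℚ, so A has no Jordan form over ℚ; the rational canonical form exists over any field.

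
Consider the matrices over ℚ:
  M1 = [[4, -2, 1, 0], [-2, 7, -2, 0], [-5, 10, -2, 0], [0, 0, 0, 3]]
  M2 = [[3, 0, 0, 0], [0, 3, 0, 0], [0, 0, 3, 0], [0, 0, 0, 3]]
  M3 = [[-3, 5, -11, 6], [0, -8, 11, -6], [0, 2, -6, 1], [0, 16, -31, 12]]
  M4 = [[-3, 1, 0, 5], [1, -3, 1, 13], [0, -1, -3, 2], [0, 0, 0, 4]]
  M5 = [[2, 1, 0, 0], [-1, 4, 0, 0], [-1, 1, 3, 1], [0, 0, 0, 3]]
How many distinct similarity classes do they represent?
5 classes: {M1}, {M2}, {M3}, {M4}, {M5}

Characteristic polynomials: χ_{M1} = (x - 3)^4, χ_{M2} = (x - 3)^4, χ_{M3} = (x - 4)(x + 3)^3, χ_{M4} = (x - 4)(x + 3)^3, χ_{M5} = (x - 3)^4.

{M1}: invariant factors x - 3, x - 3, (x - 3)^2.

{M2}: invariant factors x - 3, x - 3, x - 3, x - 3.

{M3}: invariant factors x + 3, (x - 4)(x + 3)^2.

{M4}: invariant factors (x - 4)(x + 3)^3.

{M5}: invariant factors (x - 3)^2, (x - 3)^2.

Matrices are similar if and only if their invariant-factor lists agree; the partition into similarity classes is {M1}, {M2}, {M3}, {M4}, {M5}.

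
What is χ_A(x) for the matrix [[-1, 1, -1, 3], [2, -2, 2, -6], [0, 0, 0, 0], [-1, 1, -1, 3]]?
xI - A = [[x + 1, -1, 1, -3], [-2, x + 2, -2, 6], [0, 0, x, 0], [1, -1, 1, x - 3]].

Expanding det(xI - A) along the first row:
det(xI - A) = + (x + 1)·det([[x + 2, -2, 6], [0, x, 0], [-1, 1, x - 3]]) - (-1)·det([[-2, -2, 6], [0, x, 0], [1, 1, x - 3]]) + (1)·det([[-2, x + 2, 6], [0, 0, 0], [1, -1, x - 3]]) - (-3)·det([[-2, x + 2, -2], [0, 0, x], [1, -1, 1]]).

Evaluating gives χ_A(x) = x^4.

χ_A(x) = x^4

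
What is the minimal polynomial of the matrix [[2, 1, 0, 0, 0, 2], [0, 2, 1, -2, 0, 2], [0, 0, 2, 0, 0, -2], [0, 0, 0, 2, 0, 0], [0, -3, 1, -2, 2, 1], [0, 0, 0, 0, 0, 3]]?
m_A(x) = (x - 3)(x - 2)^3

The characteristic polynomial factors as (x - 3)(x - 2)^5. The minimal polynomial is ∏(x - λ)^{k_λ} where k_λ is the size of the largest Jordan block at λ.

For λ = 2: rank(A - 2I) = 3, and the largest Jordan block has size 3 (the smallest k with rank((A - 2I)^k) = rank((A - 2I)^(k+1))).
For λ = 3: rank(A - 3I) = 5, and the largest Jordan block has size 1 (the smallest k with rank((A - 3I)^k) = rank((A - 3I)^(k+1))).

So m_A(x) = (x - 3)(x - 2)^3.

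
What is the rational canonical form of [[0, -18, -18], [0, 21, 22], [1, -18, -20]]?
The invariant factors of A (the non-unit diagonal entries of the Smith normal form of xI - A over ℚ[x]) are (x + 3)(x^2 - 4x + 6), each dividing the next. The characteristic polynomial is their product, (x + 3)(x^2 - 4x + 6).

The rational canonical form is the block-diagonal matrix of companion matrices C(f_i):
R = [[0, 0, -18], [1, 0, 6], [0, 1, 1]].

Note the characteristic polynomial does not split into linear factors over ℚ, so A has no Jordan form over ℚ; the rational canonical form exists over any field.

R = [[0, 0, -18], [1, 0, 6], [0, 1, 1]]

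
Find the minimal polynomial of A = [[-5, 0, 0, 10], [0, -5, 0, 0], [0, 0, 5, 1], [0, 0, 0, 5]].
m_A(x) = (x - 5)^2(x + 5)

The characteristic polynomial factors as (x - 5)^2(x + 5)^2. The minimal polynomial is ∏(x - λ)^{k_λ} where k_λ is the size of the largest Jordan block at λ.

For λ = -5: rank(A + 5I) = 2, and the largest Jordan block has size 1 (the smallest k with rank((A + 5I)^k) = rank((A + 5I)^(k+1))).
For λ = 5: rank(A - 5I) = 3, and the largest Jordan block has size 2 (the smallest k with rank((A - 5I)^k) = rank((A - 5I)^(k+1))).

So m_A(x) = (x - 5)^2(x + 5).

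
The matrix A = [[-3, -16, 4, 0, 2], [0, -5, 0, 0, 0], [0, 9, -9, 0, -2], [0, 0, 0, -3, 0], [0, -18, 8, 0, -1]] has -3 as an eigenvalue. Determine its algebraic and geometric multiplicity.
algebraic multiplicity 2, geometric multiplicity 2

The characteristic polynomial is (x + 3)^2(x + 5)^3, so the factor x + 3 appears with exponent 2: the algebraic multiplicity is 2.

rank(A + 3I) = 3, so the eigenspace has dimension 5 - 3 = 2: the geometric multiplicity is 2.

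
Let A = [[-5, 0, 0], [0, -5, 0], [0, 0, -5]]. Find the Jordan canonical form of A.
The characteristic polynomial is det(xI - A) = (x + 5)^3, so the eigenvalues are -5 (algebraic multiplicity 3).

For λ = -5: rank(A + 5I) = 0. The eigenspace has dimension 3 - 0 = 3, so there are 3 Jordan blocks; the rank sequence gives block sizes [1, 1, 1].

Assembling the blocks gives the Jordan form J above.

J = [[-5, 0, 0], [0, -5, 0], [0, 0, -5]]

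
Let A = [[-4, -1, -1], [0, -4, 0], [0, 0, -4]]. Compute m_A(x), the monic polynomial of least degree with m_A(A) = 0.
The characteristic polynomial factors as (x + 4)^3. The minimal polynomial is ∏(x - λ)^{k_λ} where k_λ is the size of the largest Jordan block at λ.

For λ = -4: rank(A + 4I) = 1, and the largest Jordan block has size 2 (the smallest k with rank((A + 4I)^k) = rank((A + 4I)^(k+1))).

So m_A(x) = (x + 4)^2.

m_A(x) = (x + 4)^2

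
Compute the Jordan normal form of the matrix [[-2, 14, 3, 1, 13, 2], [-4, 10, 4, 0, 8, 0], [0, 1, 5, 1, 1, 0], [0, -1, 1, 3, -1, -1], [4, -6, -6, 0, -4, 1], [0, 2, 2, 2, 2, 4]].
J = [[0, 1, 0, 0, 0, 0], [0, 0, 0, 0, 0, 0], [0, 0, 4, 1, 0, 0], [0, 0, 0, 4, 0, 0], [0, 0, 0, 0, 4, 1], [0, 0, 0, 0, 0, 4]]

The characteristic polynomial is det(xI - A) = x^2(x - 4)^4, so the eigenvalues are 0 (algebraic multiplicity 2), 4 (algebraic multiplicity 4).

For λ = 0: rank(A) = 5, rank(A^2) = 4. The eigenspace has dimension 6 - 5 = 1, so there is 1 Jordan block; the rank sequence gives block sizes [2].

For λ = 4: rank(A - 4I) = 4, rank((A - 4I)^2) = 2. The eigenspace has dimension 6 - 4 = 2, so there are 2 Jordan blocks; the rank sequence gives block sizes [2, 2].

Assembling the blocks gives the Jordan form J above.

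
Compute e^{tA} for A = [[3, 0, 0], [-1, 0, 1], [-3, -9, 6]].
e^{tA} = [[e^{3*t}, 0, 0], [-t*e^{3*t}, (1 - 3*t)*e^{3*t}, t*e^{3*t}], [-3*t*e^{3*t}, -9*t*e^{3*t}, (3*t + 1)*e^{3*t}]]

A has Jordan form J = [[3, 1, 0], [0, 3, 0], [0, 0, 3]] with A = PJP^{-1}, so e^{tA} = P e^{tJ} P^{-1}.

For a Jordan block J_k(λ), e^{tJ_k(λ)} = e^{λt} · (I + tN + t^2 N^2/2! + ... + t^{k-1} N^{k-1}/(k-1)!) where N is the nilpotent superdiagonal part.

Assembling the blocks and conjugating back gives the entries of e^{tA} as shown above.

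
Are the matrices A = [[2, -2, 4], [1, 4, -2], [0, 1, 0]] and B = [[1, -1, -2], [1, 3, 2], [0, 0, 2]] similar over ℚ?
Both have characteristic polynomial (x - 2)^3, but the minimal polynomial of A is (x - 2)^3 while the minimal polynomial of B is (x - 2)^2. The minimal polynomial is a similarity invariant, so A and B are not similar.

No.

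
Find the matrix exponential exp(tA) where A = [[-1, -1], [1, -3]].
A has Jordan form J = [[-2, 1], [0, -2]] with A = PJP^{-1}, so e^{tA} = P e^{tJ} P^{-1}.

For a Jordan block J_k(λ), e^{tJ_k(λ)} = e^{λt} · (I + tN + t^2 N^2/2! + ... + t^{k-1} N^{k-1}/(k-1)!) where N is the nilpotent superdiagonal part.

Assembling the blocks and conjugating back gives the entries of e^{tA} as shown above.

e^{tA} = [[(t + 1)*e^{-2*t}, -t*e^{-2*t}], [t*e^{-2*t}, (1 - t)*e^{-2*t}]]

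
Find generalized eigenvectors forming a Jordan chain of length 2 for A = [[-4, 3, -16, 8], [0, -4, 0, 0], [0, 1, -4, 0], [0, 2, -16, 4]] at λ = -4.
v_1 = [[0, 1, 0, 0]]^T, v_2 = [[3, 0, 1, 2]]^T

We seek v_1 ∈ ker((A + 4I)^2) \ ker(A + 4I), then set v_{i+1} = (A + 4I) v_i.

One such chain is v_1 = [[0, 1, 0, 0]]^T, v_2 = [[3, 0, 1, 2]]^T. Check: (A + 4I) v_2 = [[0, 0, 0, 0]]^T = 0.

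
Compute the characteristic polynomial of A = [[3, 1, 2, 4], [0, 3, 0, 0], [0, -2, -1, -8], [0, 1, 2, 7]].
χ_A(x) = (x - 3)^4

xI - A = [[x - 3, -1, -2, -4], [0, x - 3, 0, 0], [0, 2, x + 1, 8], [0, -1, -2, x - 7]].

Expanding det(xI - A) along the first row:
det(xI - A) = + (x - 3)·det([[x - 3, 0, 0], [2, x + 1, 8], [-1, -2, x - 7]]) - (-1)·det([[0, 0, 0], [0, x + 1, 8], [0, -2, x - 7]]) + (-2)·det([[0, x - 3, 0], [0, 2, 8], [0, -1, x - 7]]) - (-4)·det([[0, x - 3, 0], [0, 2, x + 1], [0, -1, -2]]).

Evaluating gives χ_A(x) = x^4 - 12x^3 + 54x^2 - 108x + 81 = (x - 3)^4.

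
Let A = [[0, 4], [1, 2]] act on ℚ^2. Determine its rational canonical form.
The invariant factors of A (the non-unit diagonal entries of the Smith normal form of xI - A over ℚ[x]) are x^2 - 2x - 4, each dividing the next. The characteristic polynomial is their product, x^2 - 2x - 4.

The rational canonical form is the block-diagonal matrix of companion matrices C(f_i):
R = [[0, 4], [1, 2]].

Note the characteristic polynomial does not split into linear factors over ℚ, so A has no Jordan form over ℚ; the rational canonical form exists over any field.

R = [[0, 4], [1, 2]]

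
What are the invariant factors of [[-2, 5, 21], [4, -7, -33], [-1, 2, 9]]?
x^3

The Jordan structure of A has elementary divisors x^3. Arranging the block sizes at each eigenvalue in decreasing order and taking row products gives the invariant factors.

Invariant factors (smallest first, each dividing the next): x^3.

Check: the last factor x^3 is the minimal polynomial, and the product x^3 is the characteristic polynomial.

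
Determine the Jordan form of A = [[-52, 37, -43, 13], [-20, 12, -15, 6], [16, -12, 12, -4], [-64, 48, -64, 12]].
J = [[-4, 1, 0, 0], [0, -4, 1, 0], [0, 0, -4, 0], [0, 0, 0, -4]]

The characteristic polynomial is det(xI - A) = (x + 4)^4, so the eigenvalues are -4 (algebraic multiplicity 4).

For λ = -4: rank(A + 4I) = 2, rank((A + 4I)^2) = 1, rank((A + 4I)^3) = 0. The eigenspace has dimension 4 - 2 = 2, so there are 2 Jordan blocks; the rank sequence gives block sizes [3, 1].

Assembling the blocks gives the Jordan form J above.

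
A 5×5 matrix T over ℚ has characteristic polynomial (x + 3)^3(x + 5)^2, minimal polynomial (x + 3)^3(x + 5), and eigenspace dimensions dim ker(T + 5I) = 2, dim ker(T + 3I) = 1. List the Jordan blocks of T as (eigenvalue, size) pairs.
Jordan blocks: (-5, 1), (-5, 1), (-3, 3)

λ = -5: algebraic multiplicity 2 (exponent in χ_T), largest block size 1 (exponent in m_T), 2 blocks (geometric multiplicity). These force block sizes [1, 1].
λ = -3: algebraic multiplicity 3 (exponent in χ_T), largest block size 3 (exponent in m_T), 1 block (geometric multiplicity). This forces block sizes [3].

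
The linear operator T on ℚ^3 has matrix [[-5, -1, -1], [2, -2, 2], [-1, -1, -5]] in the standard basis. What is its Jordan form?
The characteristic polynomial is det(xI - A) = (x + 4)^3, so the eigenvalues are -4 (algebraic multiplicity 3).

For λ = -4: rank(A + 4I) = 1, rank((A + 4I)^2) = 0. The eigenspace has dimension 3 - 1 = 2, so there are 2 Jordan blocks; the rank sequence gives block sizes [2, 1].

Assembling the blocks gives the Jordan form J above.

J = [[-4, 1, 0], [0, -4, 0], [0, 0, -4]]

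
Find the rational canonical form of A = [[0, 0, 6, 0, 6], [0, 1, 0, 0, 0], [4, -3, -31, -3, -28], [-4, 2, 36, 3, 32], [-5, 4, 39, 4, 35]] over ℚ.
R = [[1, 0, 0, 0, 0], [0, 0, 0, 0, 6], [0, 1, 0, 0, -7], [0, 0, 1, 0, -5], [0, 0, 0, 1, 7]]

The invariant factors of A (the non-unit diagonal entries of the Smith normal form of xI - A over ℚ[x]) are x - 1, (x - 6)(x - 1)^2(x + 1), each dividing the next. The characteristic polynomial is their product, (x - 6)(x - 1)^3(x + 1).

The rational canonical form is the block-diagonal matrix of companion matrices C(f_i):
R = [[1, 0, 0, 0, 0], [0, 0, 0, 0, 6], [0, 1, 0, 0, -7], [0, 0, 1, 0, -5], [0, 0, 0, 1, 7]].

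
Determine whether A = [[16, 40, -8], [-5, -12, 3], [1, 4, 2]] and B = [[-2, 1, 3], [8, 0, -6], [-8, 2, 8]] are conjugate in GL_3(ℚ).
No.

Both have characteristic polynomial (x - 2)^3, but the minimal polynomial of A is (x - 2)^3 while the minimal polynomial of B is (x - 2)^2. The minimal polynomial is a similarity invariant, so A and B are not similar.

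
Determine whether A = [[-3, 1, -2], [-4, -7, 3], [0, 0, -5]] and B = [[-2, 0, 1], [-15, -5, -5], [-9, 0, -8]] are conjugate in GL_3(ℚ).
Both have characteristic polynomial (x + 5)^3, but the minimal polynomial of A is (x + 5)^3 while the minimal polynomial of B is (x + 5)^2. The minimal polynomial is a similarity invariant, so A and B are not similar.

No.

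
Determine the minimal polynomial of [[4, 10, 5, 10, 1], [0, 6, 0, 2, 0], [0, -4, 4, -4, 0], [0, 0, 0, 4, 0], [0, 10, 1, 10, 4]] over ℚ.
m_A(x) = (x - 6)(x - 4)^3

The characteristic polynomial factors as (x - 6)(x - 4)^4. The minimal polynomial is ∏(x - λ)^{k_λ} where k_λ is the size of the largest Jordan block at λ.

For λ = 4: rank(A - 4I) = 3, and the largest Jordan block has size 3 (the smallest k with rank((A - 4I)^k) = rank((A - 4I)^(k+1))).
For λ = 6: rank(A - 6I) = 4, and the largest Jordan block has size 1 (the smallest k with rank((A - 6I)^k) = rank((A - 6I)^(k+1))).

So m_A(x) = (x - 6)(x - 4)^3.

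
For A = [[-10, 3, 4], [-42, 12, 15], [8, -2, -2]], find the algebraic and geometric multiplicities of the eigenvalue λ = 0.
algebraic multiplicity 3, geometric multiplicity 1

The characteristic polynomial is x^3, so the factor x appears with exponent 3: the algebraic multiplicity is 3.

rank(A) = 2, so the eigenspace has dimension 3 - 2 = 1: the geometric multiplicity is 1.

Since 1 < 3, A is not diagonalizable.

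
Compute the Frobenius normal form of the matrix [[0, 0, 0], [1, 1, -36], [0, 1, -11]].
The invariant factors of A (the non-unit diagonal entries of the Smith normal form of xI - A over ℚ[x]) are x(x + 5)^2, each dividing the next. The characteristic polynomial is their product, x(x + 5)^2.

The rational canonical form is the block-diagonal matrix of companion matrices C(f_i):
R = [[0, 0, 0], [1, 0, -25], [0, 1, -10]].

R = [[0, 0, 0], [1, 0, -25], [0, 1, -10]]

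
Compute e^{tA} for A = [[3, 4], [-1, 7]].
e^{tA} = [[(1 - 2*t)*e^{5*t}, 4*t*e^{5*t}], [-t*e^{5*t}, (2*t + 1)*e^{5*t}]]

A has Jordan form J = [[5, 1], [0, 5]] with A = PJP^{-1}, so e^{tA} = P e^{tJ} P^{-1}.

For a Jordan block J_k(λ), e^{tJ_k(λ)} = e^{λt} · (I + tN + t^2 N^2/2! + ... + t^{k-1} N^{k-1}/(k-1)!) where N is the nilpotent superdiagonal part.

Assembling the blocks and conjugating back gives the entries of e^{tA} as shown above.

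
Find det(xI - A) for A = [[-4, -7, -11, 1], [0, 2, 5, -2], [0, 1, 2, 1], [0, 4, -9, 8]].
χ_A(x) = (x - 4)^3(x + 4)

xI - A = [[x + 4, 7, 11, -1], [0, x - 2, -5, 2], [0, -1, x - 2, -1], [0, -4, 9, x - 8]].

Expanding det(xI - A) along the first row:
det(xI - A) = + (x + 4)·det([[x - 2, -5, 2], [-1, x - 2, -1], [-4, 9, x - 8]]) - (7)·det([[0, -5, 2], [0, x - 2, -1], [0, 9, x - 8]]) + (11)·det([[0, x - 2, 2], [0, -1, -1], [0, -4, x - 8]]) - (-1)·det([[0, x - 2, -5], [0, -1, x - 2], [0, -4, 9]]).

Evaluating gives χ_A(x) = x^4 - 8x^3 + 128x - 256 = (x - 4)^3(x + 4).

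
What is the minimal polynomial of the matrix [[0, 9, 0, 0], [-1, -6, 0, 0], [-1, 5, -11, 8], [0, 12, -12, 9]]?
m_A(x) = (x - 1)(x + 3)^2

The characteristic polynomial factors as (x - 1)(x + 3)^3. The minimal polynomial is ∏(x - λ)^{k_λ} where k_λ is the size of the largest Jordan block at λ.

For λ = -3: rank(A + 3I) = 2, and the largest Jordan block has size 2 (the smallest k with rank((A + 3I)^k) = rank((A + 3I)^(k+1))).
For λ = 1: rank(A - I) = 3, and the largest Jordan block has size 1 (the smallest k with rank((A - I)^k) = rank((A - I)^(k+1))).

So m_A(x) = (x - 1)(x + 3)^2.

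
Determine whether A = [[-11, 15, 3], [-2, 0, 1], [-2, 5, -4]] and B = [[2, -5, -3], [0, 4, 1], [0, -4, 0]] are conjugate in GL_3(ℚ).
No.

trace(A) = -15 but trace(B) = 6. The trace is a similarity invariant, so A and B are not similar.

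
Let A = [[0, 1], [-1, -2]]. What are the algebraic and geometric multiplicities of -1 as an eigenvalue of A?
The characteristic polynomial is (x + 1)^2, so the factor x + 1 appears with exponent 2: the algebraic multiplicity is 2.

rank(A + I) = 1, so the eigenspace has dimension 2 - 1 = 1: the geometric multiplicity is 1.

Since 1 < 2, A is not diagonalizable.

algebraic multiplicity 2, geometric multiplicity 1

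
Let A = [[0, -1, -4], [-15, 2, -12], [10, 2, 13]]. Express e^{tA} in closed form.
e^{tA} = [[(1 - 5*t)*e^{5*t}, -t*e^{5*t}, -4*t*e^{5*t}], [-15*t*e^{5*t}, (1 - 3*t)*e^{5*t}, -12*t*e^{5*t}], [10*t*e^{5*t}, 2*t*e^{5*t}, (8*t + 1)*e^{5*t}]]

A has Jordan form J = [[5, 1, 0], [0, 5, 0], [0, 0, 5]] with A = PJP^{-1}, so e^{tA} = P e^{tJ} P^{-1}.

For a Jordan block J_k(λ), e^{tJ_k(λ)} = e^{λt} · (I + tN + t^2 N^2/2! + ... + t^{k-1} N^{k-1}/(k-1)!) where N is the nilpotent superdiagonal part.

Assembling the blocks and conjugating back gives the entries of e^{tA} as shown above.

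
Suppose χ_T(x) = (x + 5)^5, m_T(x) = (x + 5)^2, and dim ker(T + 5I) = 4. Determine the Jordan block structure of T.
Jordan blocks: (-5, 2), (-5, 1), (-5, 1), (-5, 1)

λ = -5: algebraic multiplicity 5 (exponent in χ_T), largest block size 2 (exponent in m_T), 4 blocks (geometric multiplicity). These force block sizes [2, 1, 1, 1].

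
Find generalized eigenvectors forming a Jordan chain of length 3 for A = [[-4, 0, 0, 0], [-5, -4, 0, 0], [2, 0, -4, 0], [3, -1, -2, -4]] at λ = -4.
v_1 = [[-1, 2, 0, -3]]^T, v_2 = [[0, 5, -2, -5]]^T, v_3 = [[0, 0, 0, -1]]^T

We seek v_1 ∈ ker((A + 4I)^3) \ ker((A + 4I)^2), then set v_{i+1} = (A + 4I) v_i.

One such chain is v_1 = [[-1, 2, 0, -3]]^T, v_2 = [[0, 5, -2, -5]]^T, v_3 = [[0, 0, 0, -1]]^T. Check: (A + 4I) v_3 = [[0, 0, 0, 0]]^T = 0.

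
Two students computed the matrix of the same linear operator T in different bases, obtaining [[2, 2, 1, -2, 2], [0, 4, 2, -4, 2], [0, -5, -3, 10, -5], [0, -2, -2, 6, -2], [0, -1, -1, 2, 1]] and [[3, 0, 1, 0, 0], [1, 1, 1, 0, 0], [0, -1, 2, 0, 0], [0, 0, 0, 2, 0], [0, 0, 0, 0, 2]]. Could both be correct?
Two matrices over a field are similar if and only if they have the same invariant factors.

Both A and B have characteristic polynomial (x - 2)^5 and minimal polynomial (x - 2)^3. Computing further, both have invariant factors x - 2, x - 2, (x - 2)^3. Hence A and B are similar.

Yes.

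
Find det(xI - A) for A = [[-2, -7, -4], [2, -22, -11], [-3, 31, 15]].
χ_A(x) = (x + 3)^3

xI - A = [[x + 2, 7, 4], [-2, x + 22, 11], [3, -31, x - 15]].

Expanding det(xI - A) along the first row:
det(xI - A) = + (x + 2)·det([[x + 22, 11], [-31, x - 15]]) - (7)·det([[-2, 11], [3, x - 15]]) + (4)·det([[-2, x + 22], [3, -31]]).

Evaluating gives χ_A(x) = x^3 + 9x^2 + 27x + 27 = (x + 3)^3.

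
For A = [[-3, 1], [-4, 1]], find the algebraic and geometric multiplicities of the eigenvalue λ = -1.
The characteristic polynomial is (x + 1)^2, so the factor x + 1 appears with exponent 2: the algebraic multiplicity is 2.

rank(A + I) = 1, so the eigenspace has dimension 2 - 1 = 1: the geometric multiplicity is 1.

Since 1 < 2, A is not diagonalizable.

algebraic multiplicity 2, geometric multiplicity 1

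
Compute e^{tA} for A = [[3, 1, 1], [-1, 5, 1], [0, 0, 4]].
e^{tA} = [[(1 - t)*e^{4*t}, t*e^{4*t}, t*e^{4*t}], [-t*e^{4*t}, (t + 1)*e^{4*t}, t*e^{4*t}], [0, 0, e^{4*t}]]

A has Jordan form J = [[4, 1, 0], [0, 4, 0], [0, 0, 4]] with A = PJP^{-1}, so e^{tA} = P e^{tJ} P^{-1}.

For a Jordan block J_k(λ), e^{tJ_k(λ)} = e^{λt} · (I + tN + t^2 N^2/2! + ... + t^{k-1} N^{k-1}/(k-1)!) where N is the nilpotent superdiagonal part.

Assembling the blocks and conjugating back gives the entries of e^{tA} as shown above.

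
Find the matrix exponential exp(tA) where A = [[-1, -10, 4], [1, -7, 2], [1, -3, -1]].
A has Jordan form J = [[-3, 1, 0], [0, -3, 1], [0, 0, -3]] with A = PJP^{-1}, so e^{tA} = P e^{tJ} P^{-1}.

For a Jordan block J_k(λ), e^{tJ_k(λ)} = e^{λt} · (I + tN + t^2 N^2/2! + ... + t^{k-1} N^{k-1}/(k-1)!) where N is the nilpotent superdiagonal part.

Assembling the blocks and conjugating back gives the entries of e^{tA} as shown above.

e^{tA} = [[(-t^2 + 2*t + 1)*e^{-3*t}, 2*t*(2*t - 5)*e^{-3*t}, 2*t*(2 - t)*e^{-3*t}], [t*e^{-3*t}, (1 - 4*t)*e^{-3*t}, 2*t*e^{-3*t}], [t*(t + 2)*e^{-3*t}/2, t*(-2*t - 3)*e^{-3*t}, (t^2 + 2*t + 1)*e^{-3*t}]]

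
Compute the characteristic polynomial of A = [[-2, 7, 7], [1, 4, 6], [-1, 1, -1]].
χ_A(x) = (x - 5)(x + 2)^2

xI - A = [[x + 2, -7, -7], [-1, x - 4, -6], [1, -1, x + 1]].

Expanding det(xI - A) along the first row:
det(xI - A) = + (x + 2)·det([[x - 4, -6], [-1, x + 1]]) - (-7)·det([[-1, -6], [1, x + 1]]) + (-7)·det([[-1, x - 4], [1, -1]]).

Evaluating gives χ_A(x) = x^3 - x^2 - 16x - 20 = (x - 5)(x + 2)^2.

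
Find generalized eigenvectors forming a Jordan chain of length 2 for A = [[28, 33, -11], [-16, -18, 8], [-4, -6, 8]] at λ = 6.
We seek v_1 ∈ ker((A - 6I)^2) \ ker(A - 6I), then set v_{i+1} = (A - 6I) v_i.

One such chain is v_1 = [[2, -2, -1]]^T, v_2 = [[-11, 8, 2]]^T. Check: (A - 6I) v_2 = [[0, 0, 0]]^T = 0.

v_1 = [[2, -2, -1]]^T, v_2 = [[-11, 8, 2]]^T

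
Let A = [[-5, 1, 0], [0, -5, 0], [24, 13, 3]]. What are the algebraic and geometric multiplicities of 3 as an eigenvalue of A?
algebraic multiplicity 1, geometric multiplicity 1

The characteristic polynomial is (x - 3)(x + 5)^2, so the factor x - 3 appears with exponent 1: the algebraic multiplicity is 1.

rank(A - 3I) = 2, so the eigenspace has dimension 3 - 2 = 1: the geometric multiplicity is 1.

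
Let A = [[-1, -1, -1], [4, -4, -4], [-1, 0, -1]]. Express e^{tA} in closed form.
e^{tA} = [[(-t^2 + t + 1)*e^{-2*t}, t*(t - 2)*e^{-2*t}/2, t*(t - 1)*e^{-2*t}], [4*t*e^{-2*t}, (1 - 2*t)*e^{-2*t}, -4*t*e^{-2*t}], [t*(-t - 1)*e^{-2*t}, t^2*e^{-2*t}/2, (t^2 + t + 1)*e^{-2*t}]]

A has Jordan form J = [[-2, 1, 0], [0, -2, 1], [0, 0, -2]] with A = PJP^{-1}, so e^{tA} = P e^{tJ} P^{-1}.

For a Jordan block J_k(λ), e^{tJ_k(λ)} = e^{λt} · (I + tN + t^2 N^2/2! + ... + t^{k-1} N^{k-1}/(k-1)!) where N is the nilpotent superdiagonal part.

Assembling the blocks and conjugating back gives the entries of e^{tA} as shown above.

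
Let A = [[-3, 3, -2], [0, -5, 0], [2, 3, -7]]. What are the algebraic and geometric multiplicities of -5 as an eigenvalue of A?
algebraic multiplicity 3, geometric multiplicity 2

The characteristic polynomial is (x + 5)^3, so the factor x + 5 appears with exponent 3: the algebraic multiplicity is 3.

rank(A + 5I) = 1, so the eigenspace has dimension 3 - 1 = 2: the geometric multiplicity is 2.

Since 2 < 3, A is not diagonalizable.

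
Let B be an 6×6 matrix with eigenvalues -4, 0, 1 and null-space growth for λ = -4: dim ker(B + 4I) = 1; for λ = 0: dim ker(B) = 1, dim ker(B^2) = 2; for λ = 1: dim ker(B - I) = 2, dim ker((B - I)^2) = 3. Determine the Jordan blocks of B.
λ = -4: successive nullity increments [1] count blocks of size ≥ k; block sizes are [1].
λ = 0: successive nullity increments [1, 1] count blocks of size ≥ k; block sizes are [2].
λ = 1: successive nullity increments [2, 1] count blocks of size ≥ k; block sizes are [2, 1].

Jordan blocks: (-4, 1), (0, 2), (1, 2), (1, 1)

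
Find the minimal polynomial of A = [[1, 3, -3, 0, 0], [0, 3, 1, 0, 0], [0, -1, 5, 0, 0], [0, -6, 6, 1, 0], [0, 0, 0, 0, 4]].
The characteristic polynomial factors as (x - 4)^3(x - 1)^2. The minimal polynomial is ∏(x - λ)^{k_λ} where k_λ is the size of the largest Jordan block at λ.

For λ = 1: rank(A - I) = 3, and the largest Jordan block has size 1 (the smallest k with rank((A - I)^k) = rank((A - I)^(k+1))).
For λ = 4: rank(A - 4I) = 3, and the largest Jordan block has size 2 (the smallest k with rank((A - 4I)^k) = rank((A - 4I)^(k+1))).

So m_A(x) = (x - 4)^2(x - 1).

m_A(x) = (x - 4)^2(x - 1)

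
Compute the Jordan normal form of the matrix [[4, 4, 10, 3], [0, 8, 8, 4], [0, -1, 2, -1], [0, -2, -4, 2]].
The characteristic polynomial is det(xI - A) = (x - 4)^4, so the eigenvalues are 4 (algebraic multiplicity 4).

For λ = 4: rank(A - 4I) = 2, rank((A - 4I)^2) = 0. The eigenspace has dimension 4 - 2 = 2, so there are 2 Jordan blocks; the rank sequence gives block sizes [2, 2].

Assembling the blocks gives the Jordan form J above.

J = [[4, 1, 0, 0], [0, 4, 0, 0], [0, 0, 4, 1], [0, 0, 0, 4]]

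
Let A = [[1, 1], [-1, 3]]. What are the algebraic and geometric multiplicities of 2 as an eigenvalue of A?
algebraic multiplicity 2, geometric multiplicity 1

The characteristic polynomial is (x - 2)^2, so the factor x - 2 appears with exponent 2: the algebraic multiplicity is 2.

rank(A - 2I) = 1, so the eigenspace has dimension 2 - 1 = 1: the geometric multiplicity is 1.

Since 1 < 2, A is not diagonalizable.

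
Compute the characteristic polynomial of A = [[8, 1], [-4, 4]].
χ_A(x) = (x - 6)^2

xI - A = [[x - 8, -1], [4, x - 4]].

Expanding det(xI - A) along the first row:
det(xI - A) = + (x - 8)·det([[x - 4]]) - (-1)·det([[4]]).

Evaluating gives χ_A(x) = x^2 - 12x + 36 = (x - 6)^2.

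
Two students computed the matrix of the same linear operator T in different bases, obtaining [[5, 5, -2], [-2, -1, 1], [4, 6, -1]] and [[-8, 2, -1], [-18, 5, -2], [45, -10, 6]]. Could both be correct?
Both have characteristic polynomial (x - 1)^3, but the minimal polynomial of A is (x - 1)^3 while the minimal polynomial of B is (x - 1)^2. The minimal polynomial is a similarity invariant, so A and B are not similar.

No.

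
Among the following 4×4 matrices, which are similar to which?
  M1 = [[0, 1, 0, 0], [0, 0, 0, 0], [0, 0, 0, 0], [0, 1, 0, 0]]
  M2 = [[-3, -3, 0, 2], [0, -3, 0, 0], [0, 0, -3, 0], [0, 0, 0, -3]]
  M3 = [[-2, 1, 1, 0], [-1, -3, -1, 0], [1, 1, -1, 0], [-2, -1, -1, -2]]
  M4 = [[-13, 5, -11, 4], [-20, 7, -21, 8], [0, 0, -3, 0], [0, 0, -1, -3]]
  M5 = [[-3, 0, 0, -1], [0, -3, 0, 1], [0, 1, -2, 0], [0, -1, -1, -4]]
Characteristic polynomials: χ_{M1} = x^4, χ_{M2} = (x + 3)^4, χ_{M3} = (x + 2)^4, χ_{M4} = (x + 3)^4, χ_{M5} = (x + 3)^4.

{M1}: invariant factors x, x, x^2.

{M2}: invariant factors x + 3, x + 3, (x + 3)^2.

{M3}: invariant factors x + 2, (x + 2)^3.

{M4, M5}: invariant factors x + 3, (x + 3)^3.

Matrices are similar if and only if their invariant-factor lists agree; the partition into similarity classes is {M1}, {M2}, {M3}, {M4, M5}.

4 classes: {M1}, {M2}, {M3}, {M4, M5}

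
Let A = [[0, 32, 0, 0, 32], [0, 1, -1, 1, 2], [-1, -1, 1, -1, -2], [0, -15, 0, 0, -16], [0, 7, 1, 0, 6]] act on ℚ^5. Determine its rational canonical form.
The invariant factors of A (the non-unit diagonal entries of the Smith normal form of xI - A over ℚ[x]) are (x - 4)^2(x^3 - x - 2), each dividing the next. The characteristic polynomial is their product, (x - 4)^2(x^3 - x - 2).

The rational canonical form is the block-diagonal matrix of companion matrices C(f_i):
R = [[0, 0, 0, 0, 32], [1, 0, 0, 0, 0], [0, 1, 0, 0, -6], [0, 0, 1, 0, -15], [0, 0, 0, 1, 8]].

Note the characteristic polynomial does not split into linear factors over ℚ, so A has no Jordan form over ℚ; the rational canonical form exists over any field.

R = [[0, 0, 0, 0, 32], [1, 0, 0, 0, 0], [0, 1, 0, 0, -6], [0, 0, 1, 0, -15], [0, 0, 0, 1, 8]]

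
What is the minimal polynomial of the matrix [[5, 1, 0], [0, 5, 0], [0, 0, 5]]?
m_A(x) = (x - 5)^2

The characteristic polynomial factors as (x - 5)^3. The minimal polynomial is ∏(x - λ)^{k_λ} where k_λ is the size of the largest Jordan block at λ.

For λ = 5: rank(A - 5I) = 1, and the largest Jordan block has size 2 (the smallest k with rank((A - 5I)^k) = rank((A - 5I)^(k+1))).

So m_A(x) = (x - 5)^2.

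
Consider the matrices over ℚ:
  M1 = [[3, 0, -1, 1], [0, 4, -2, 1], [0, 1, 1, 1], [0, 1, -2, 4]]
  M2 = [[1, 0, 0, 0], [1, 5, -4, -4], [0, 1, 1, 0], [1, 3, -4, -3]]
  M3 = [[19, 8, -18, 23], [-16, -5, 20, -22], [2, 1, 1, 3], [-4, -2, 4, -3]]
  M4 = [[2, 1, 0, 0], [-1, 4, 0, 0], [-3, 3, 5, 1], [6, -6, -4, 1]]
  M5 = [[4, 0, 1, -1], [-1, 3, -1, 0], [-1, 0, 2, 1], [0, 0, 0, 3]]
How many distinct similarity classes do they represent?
2 classes: {M1, M3, M4, M5}, {M2}

Characteristic polynomials: χ_{M1} = (x - 3)^4, χ_{M2} = (x - 1)^4, χ_{M3} = (x - 3)^4, χ_{M4} = (x - 3)^4, χ_{M5} = (x - 3)^4.

{M1, M3, M4, M5}: invariant factors (x - 3)^2, (x - 3)^2.

{M2}: invariant factors x - 1, (x - 1)^3.

Matrices are similar if and only if their invariant-factor lists agree; the partition into similarity classes is {M1, M3, M4, M5}, {M2}.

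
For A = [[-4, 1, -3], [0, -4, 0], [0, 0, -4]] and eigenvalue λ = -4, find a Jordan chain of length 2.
We seek v_1 ∈ ker((A + 4I)^2) \ ker(A + 4I), then set v_{i+1} = (A + 4I) v_i.

One such chain is v_1 = [[-1, 1, 0]]^T, v_2 = [[1, 0, 0]]^T. Check: (A + 4I) v_2 = [[0, 0, 0]]^T = 0.

v_1 = [[-1, 1, 0]]^T, v_2 = [[1, 0, 0]]^T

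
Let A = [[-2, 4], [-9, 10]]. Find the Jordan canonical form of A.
J = [[4, 1], [0, 4]]

The characteristic polynomial is det(xI - A) = (x - 4)^2, so the eigenvalues are 4 (algebraic multiplicity 2).

For λ = 4: rank(A - 4I) = 1, rank((A - 4I)^2) = 0. The eigenspace has dimension 2 - 1 = 1, so there is 1 Jordan block; the rank sequence gives block sizes [2].

Assembling the blocks gives the Jordan form J above.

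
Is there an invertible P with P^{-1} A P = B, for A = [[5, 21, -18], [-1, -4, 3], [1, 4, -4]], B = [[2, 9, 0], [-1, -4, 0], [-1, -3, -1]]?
No.

Both have characteristic polynomial (x + 1)^3, but the minimal polynomial of A is (x + 1)^3 while the minimal polynomial of B is (x + 1)^2. The minimal polynomial is a similarity invariant, so A and B are not similar.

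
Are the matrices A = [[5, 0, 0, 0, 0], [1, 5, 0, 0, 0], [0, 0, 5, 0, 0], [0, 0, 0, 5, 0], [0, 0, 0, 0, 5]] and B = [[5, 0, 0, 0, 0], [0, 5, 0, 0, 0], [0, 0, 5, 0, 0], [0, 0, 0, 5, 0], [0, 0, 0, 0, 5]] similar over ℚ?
No.

Both have characteristic polynomial (x - 5)^5, but the minimal polynomial of A is (x - 5)^2 while the minimal polynomial of B is x - 5. The minimal polynomial is a similarity invariant, so A and B are not similar.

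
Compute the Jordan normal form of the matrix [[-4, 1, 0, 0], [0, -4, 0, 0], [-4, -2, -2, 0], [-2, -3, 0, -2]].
The characteristic polynomial is det(xI - A) = (x + 2)^2(x + 4)^2, so the eigenvalues are -4 (algebraic multiplicity 2), -2 (algebraic multiplicity 2).

For λ = -4: rank(A + 4I) = 3, rank((A + 4I)^2) = 2. The eigenspace has dimension 4 - 3 = 1, so there is 1 Jordan block; the rank sequence gives block sizes [2].

For λ = -2: rank(A + 2I) = 2. The eigenspace has dimension 4 - 2 = 2, so there are 2 Jordan blocks; the rank sequence gives block sizes [1, 1].

Assembling the blocks gives the Jordan form J above.

J = [[-4, 1, 0, 0], [0, -4, 0, 0], [0, 0, -2, 0], [0, 0, 0, -2]]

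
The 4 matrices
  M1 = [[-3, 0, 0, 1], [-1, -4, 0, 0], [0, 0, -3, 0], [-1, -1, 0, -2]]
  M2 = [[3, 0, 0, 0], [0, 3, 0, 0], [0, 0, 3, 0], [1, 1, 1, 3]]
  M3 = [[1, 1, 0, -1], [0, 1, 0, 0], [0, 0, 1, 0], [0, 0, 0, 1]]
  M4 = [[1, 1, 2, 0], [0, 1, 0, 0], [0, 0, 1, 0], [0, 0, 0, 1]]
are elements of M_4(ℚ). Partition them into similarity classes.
3 classes: {M1}, {M2}, {M3, M4}

Characteristic polynomials: χ_{M1} = (x + 3)^4, χ_{M2} = (x - 3)^4, χ_{M3} = (x - 1)^4, χ_{M4} = (x - 1)^4.

{M1}: invariant factors x + 3, (x + 3)^3.

{M2}: invariant factors x - 3, x - 3, (x - 3)^2.

{M3, M4}: invariant factors x - 1, x - 1, (x - 1)^2.

Matrices are similar if and only if their invariant-factor lists agree; the partition into similarity classes is {M1}, {M2}, {M3, M4}.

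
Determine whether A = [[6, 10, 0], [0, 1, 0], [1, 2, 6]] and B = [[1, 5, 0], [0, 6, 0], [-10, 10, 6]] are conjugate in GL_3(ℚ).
Both have characteristic polynomial (x - 6)^2(x - 1), but the minimal polynomial of A is (x - 6)^2(x - 1) while the minimal polynomial of B is (x - 6)(x - 1). The minimal polynomial is a similarity invariant, so A and B are not similar.

No.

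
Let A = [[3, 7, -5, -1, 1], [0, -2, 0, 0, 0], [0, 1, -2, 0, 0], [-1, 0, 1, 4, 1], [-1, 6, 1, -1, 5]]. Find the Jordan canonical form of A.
J = [[-2, 1, 0, 0, 0], [0, -2, 0, 0, 0], [0, 0, 4, 1, 0], [0, 0, 0, 4, 1], [0, 0, 0, 0, 4]]

The characteristic polynomial is det(xI - A) = (x - 4)^3(x + 2)^2, so the eigenvalues are -2 (algebraic multiplicity 2), 4 (algebraic multiplicity 3).

For λ = -2: rank(A + 2I) = 4, rank((A + 2I)^2) = 3. The eigenspace has dimension 5 - 4 = 1, so there is 1 Jordan block; the rank sequence gives block sizes [2].

For λ = 4: rank(A - 4I) = 4, rank((A - 4I)^2) = 3, rank((A - 4I)^3) = 2. The eigenspace has dimension 5 - 4 = 1, so there is 1 Jordan block; the rank sequence gives block sizes [3].

Assembling the blocks gives the Jordan form J above.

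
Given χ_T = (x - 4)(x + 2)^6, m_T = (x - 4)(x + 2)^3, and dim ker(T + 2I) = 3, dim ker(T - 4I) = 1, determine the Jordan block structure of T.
λ = -2: algebraic multiplicity 6 (exponent in χ_T), largest block size 3 (exponent in m_T), 3 blocks (geometric multiplicity). These force block sizes [3, 2, 1].
λ = 4: algebraic multiplicity 1 (exponent in χ_T), largest block size 1 (exponent in m_T), 1 block (geometric multiplicity). This forces block sizes [1].

Jordan blocks: (-2, 3), (-2, 2), (-2, 1), (4, 1)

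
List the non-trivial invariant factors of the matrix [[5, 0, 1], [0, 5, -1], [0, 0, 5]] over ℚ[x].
The Jordan structure of A has elementary divisors (x - 5)^2, (x - 5). Arranging the block sizes at each eigenvalue in decreasing order and taking row products gives the invariant factors.

Invariant factors (smallest first, each dividing the next): x - 5, (x - 5)^2.

Check: the last factor (x - 5)^2 is the minimal polynomial, and the product (x - 5)^3 is the characteristic polynomial.

x - 5, (x - 5)^2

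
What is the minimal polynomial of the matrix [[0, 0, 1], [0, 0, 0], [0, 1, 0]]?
The characteristic polynomial factors as x^3. The minimal polynomial is ∏(x - λ)^{k_λ} where k_λ is the size of the largest Jordan block at λ.

For λ = 0: rank(A) = 2, and the largest Jordan block has size 3 (the smallest k with rank(A^k) = rank(A^(k+1))).

So m_A(x) = x^3.

m_A(x) = x^3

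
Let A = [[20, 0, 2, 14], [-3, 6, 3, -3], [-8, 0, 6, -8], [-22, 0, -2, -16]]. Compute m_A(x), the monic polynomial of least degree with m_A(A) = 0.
m_A(x) = (x - 6)^2(x + 2)

The characteristic polynomial factors as (x - 6)^3(x + 2). The minimal polynomial is ∏(x - λ)^{k_λ} where k_λ is the size of the largest Jordan block at λ.

For λ = -2: rank(A + 2I) = 3, and the largest Jordan block has size 1 (the smallest k with rank((A + 2I)^k) = rank((A + 2I)^(k+1))).
For λ = 6: rank(A - 6I) = 2, and the largest Jordan block has size 2 (the smallest k with rank((A - 6I)^k) = rank((A - 6I)^(k+1))).

So m_A(x) = (x - 6)^2(x + 2).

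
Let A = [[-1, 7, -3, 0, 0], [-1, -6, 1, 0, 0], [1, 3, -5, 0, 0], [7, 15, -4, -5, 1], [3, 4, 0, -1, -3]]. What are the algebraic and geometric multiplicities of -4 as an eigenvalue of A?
The characteristic polynomial is (x + 4)^5, so the factor x + 4 appears with exponent 5: the algebraic multiplicity is 5.

rank(A + 4I) = 3, so the eigenspace has dimension 5 - 3 = 2: the geometric multiplicity is 2.

Since 2 < 5, A is not diagonalizable.

algebraic multiplicity 5, geometric multiplicity 2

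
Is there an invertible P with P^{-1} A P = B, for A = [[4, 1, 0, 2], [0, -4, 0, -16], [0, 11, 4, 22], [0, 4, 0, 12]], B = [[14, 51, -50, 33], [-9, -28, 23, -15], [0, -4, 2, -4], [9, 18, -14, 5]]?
No.

trace(A) = 16 but trace(B) = -7. The trace is a similarity invariant, so A and B are not similar.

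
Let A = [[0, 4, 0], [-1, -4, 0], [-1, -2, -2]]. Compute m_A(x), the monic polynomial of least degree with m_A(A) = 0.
The characteristic polynomial factors as (x + 2)^3. The minimal polynomial is ∏(x - λ)^{k_λ} where k_λ is the size of the largest Jordan block at λ.

For λ = -2: rank(A + 2I) = 1, and the largest Jordan block has size 2 (the smallest k with rank((A + 2I)^k) = rank((A + 2I)^(k+1))).

So m_A(x) = (x + 2)^2.

m_A(x) = (x + 2)^2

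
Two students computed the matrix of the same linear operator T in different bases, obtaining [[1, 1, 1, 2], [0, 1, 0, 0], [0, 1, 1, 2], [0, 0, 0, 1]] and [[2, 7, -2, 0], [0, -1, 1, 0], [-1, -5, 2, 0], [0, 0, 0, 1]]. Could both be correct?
Two matrices over a field are similar if and only if they have the same invariant factors.

Both A and B have characteristic polynomial (x - 1)^4 and minimal polynomial (x - 1)^3. Computing further, both have invariant factors x - 1, (x - 1)^3. Hence A and B are similar.

Yes.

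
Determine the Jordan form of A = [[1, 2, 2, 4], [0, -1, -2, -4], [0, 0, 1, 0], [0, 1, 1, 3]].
The characteristic polynomial is det(xI - A) = (x - 1)^4, so the eigenvalues are 1 (algebraic multiplicity 4).

For λ = 1: rank(A - I) = 1, rank((A - I)^2) = 0. The eigenspace has dimension 4 - 1 = 3, so there are 3 Jordan blocks; the rank sequence gives block sizes [2, 1, 1].

Assembling the blocks gives the Jordan form J above.

J = [[1, 1, 0, 0], [0, 1, 0, 0], [0, 0, 1, 0], [0, 0, 0, 1]]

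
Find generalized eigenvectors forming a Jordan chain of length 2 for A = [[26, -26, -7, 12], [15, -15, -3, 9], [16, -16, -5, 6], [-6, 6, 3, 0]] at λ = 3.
We seek v_1 ∈ ker((A - 3I)^2) \ ker(A - 3I), then set v_{i+1} = (A - 3I) v_i.

One such chain is v_1 = [[-3, -3, -1, -1]]^T, v_2 = [[4, 3, 2, 0]]^T. Check: (A - 3I) v_2 = [[0, 0, 0, 0]]^T = 0.

v_1 = [[-3, -3, -1, -1]]^T, v_2 = [[4, 3, 2, 0]]^T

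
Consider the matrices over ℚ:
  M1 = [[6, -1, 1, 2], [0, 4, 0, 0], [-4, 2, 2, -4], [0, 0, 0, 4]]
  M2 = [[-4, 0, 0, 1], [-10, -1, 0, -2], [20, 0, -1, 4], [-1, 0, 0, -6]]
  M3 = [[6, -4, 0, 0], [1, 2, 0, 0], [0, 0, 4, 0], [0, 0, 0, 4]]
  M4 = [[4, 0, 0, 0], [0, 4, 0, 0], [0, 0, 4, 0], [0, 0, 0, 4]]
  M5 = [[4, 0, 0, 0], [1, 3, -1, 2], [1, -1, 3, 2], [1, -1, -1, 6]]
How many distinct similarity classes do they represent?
3 classes: {M1, M3, M5}, {M2}, {M4}

Characteristic polynomials: χ_{M1} = (x - 4)^4, χ_{M2} = (x + 1)^2(x + 5)^2, χ_{M3} = (x - 4)^4, χ_{M4} = (x - 4)^4, χ_{M5} = (x - 4)^4.

{M1, M3, M5}: invariant factors x - 4, x - 4, (x - 4)^2.

{M2}: invariant factors x + 1, (x + 1)(x + 5)^2.

{M4}: invariant factors x - 4, x - 4, x - 4, x - 4.

Matrices are similar if and only if their invariant-factor lists agree; the partition into similarity classes is {M1, M3, M5}, {M2}, {M4}.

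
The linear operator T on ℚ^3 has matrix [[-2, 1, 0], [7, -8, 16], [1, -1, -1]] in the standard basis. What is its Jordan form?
The characteristic polynomial is det(xI - A) = (x + 1)(x + 5)^2, so the eigenvalues are -5 (algebraic multiplicity 2), -1 (algebraic multiplicity 1).

For λ = -5: rank(A + 5I) = 2, rank((A + 5I)^2) = 1. The eigenspace has dimension 3 - 2 = 1, so there is 1 Jordan block; the rank sequence gives block sizes [2].

For λ = -1: algebraic multiplicity 1 gives one 1×1 block.

Assembling the blocks gives the Jordan form J above.

J = [[-5, 1, 0], [0, -5, 0], [0, 0, -1]]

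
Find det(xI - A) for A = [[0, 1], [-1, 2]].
χ_A(x) = (x - 1)^2

xI - A = [[x, -1], [1, x - 2]].

Expanding det(xI - A) along the first row:
det(xI - A) = + (x)·det([[x - 2]]) - (-1)·det([[1]]).

Evaluating gives χ_A(x) = x^2 - 2x + 1 = (x - 1)^2.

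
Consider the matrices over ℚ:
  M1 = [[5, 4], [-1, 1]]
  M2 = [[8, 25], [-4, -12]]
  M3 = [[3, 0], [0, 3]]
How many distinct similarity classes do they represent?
Characteristic polynomials: χ_{M1} = (x - 3)^2, χ_{M2} = (x + 2)^2, χ_{M3} = (x - 3)^2.

{M1}: invariant factors (x - 3)^2.

{M2}: invariant factors (x + 2)^2.

{M3}: invariant factors x - 3, x - 3.

Matrices are similar if and only if their invariant-factor lists agree; the partition into similarity classes is {M1}, {M2}, {M3}.

3 classes: {M1}, {M2}, {M3}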